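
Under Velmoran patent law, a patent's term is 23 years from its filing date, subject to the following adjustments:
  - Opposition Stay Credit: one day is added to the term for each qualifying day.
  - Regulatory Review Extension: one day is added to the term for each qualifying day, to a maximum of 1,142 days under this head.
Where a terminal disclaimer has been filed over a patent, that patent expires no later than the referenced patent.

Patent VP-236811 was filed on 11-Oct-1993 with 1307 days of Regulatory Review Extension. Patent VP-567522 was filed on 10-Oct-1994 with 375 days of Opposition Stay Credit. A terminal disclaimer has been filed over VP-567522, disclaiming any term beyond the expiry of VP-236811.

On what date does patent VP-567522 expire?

October 20, 2018

Natural term of VP-567522:
  Base: filing + 23 years → 10 October 2017.
  Opposition Stay Credit: +375 days → 20 October 2018.
Expiry of referenced patent VP-236811:
  Base: filing + 23 years → 11 October 2016.
  Regulatory Review Extension: 1307 days claimed exceeds the 1142-day cap, so +1142 days → 27 November 2019.
Terminal disclaimer: VP-567522 expires on the earlier of 20 October 2018 and 27 November 2019.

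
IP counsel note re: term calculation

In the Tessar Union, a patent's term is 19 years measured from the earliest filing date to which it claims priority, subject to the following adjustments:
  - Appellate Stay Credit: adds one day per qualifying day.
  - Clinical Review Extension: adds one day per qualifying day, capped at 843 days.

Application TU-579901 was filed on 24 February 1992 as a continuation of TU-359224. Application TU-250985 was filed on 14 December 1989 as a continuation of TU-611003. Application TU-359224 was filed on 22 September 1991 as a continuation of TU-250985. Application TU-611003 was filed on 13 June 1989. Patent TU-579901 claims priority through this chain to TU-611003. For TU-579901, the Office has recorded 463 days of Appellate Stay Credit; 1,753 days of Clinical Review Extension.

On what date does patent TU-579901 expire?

Earliest priority filing: 13 June 1989.
Base term: 13 June 1989 + 19 years → 13 June 2008.
Appellate Stay Credit: +463 days → 19 September 2009.
Clinical Review Extension: 1753 days claimed exceeds the 843-day cap, so +843 days → 10 January 2012.

2012-01-10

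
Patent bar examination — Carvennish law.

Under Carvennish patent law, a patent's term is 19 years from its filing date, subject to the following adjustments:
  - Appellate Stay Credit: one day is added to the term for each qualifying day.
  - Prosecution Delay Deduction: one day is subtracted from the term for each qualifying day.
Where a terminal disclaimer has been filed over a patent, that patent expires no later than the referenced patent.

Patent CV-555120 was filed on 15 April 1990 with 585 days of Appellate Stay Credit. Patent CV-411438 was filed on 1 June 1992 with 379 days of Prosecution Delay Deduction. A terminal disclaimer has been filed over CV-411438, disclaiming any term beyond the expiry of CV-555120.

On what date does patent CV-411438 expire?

Natural term of CV-411438:
  Base: filing + 19 years → 1 June 2011.
  Prosecution Delay Deduction: −379 days → 18 May 2010.
Expiry of referenced patent CV-555120:
  Base: filing + 19 years → 15 April 2009.
  Appellate Stay Credit: +585 days → 21 November 2010.
Terminal disclaimer: CV-411438 expires on the earlier of 18 May 2010 and 21 November 2010.

2010-05-18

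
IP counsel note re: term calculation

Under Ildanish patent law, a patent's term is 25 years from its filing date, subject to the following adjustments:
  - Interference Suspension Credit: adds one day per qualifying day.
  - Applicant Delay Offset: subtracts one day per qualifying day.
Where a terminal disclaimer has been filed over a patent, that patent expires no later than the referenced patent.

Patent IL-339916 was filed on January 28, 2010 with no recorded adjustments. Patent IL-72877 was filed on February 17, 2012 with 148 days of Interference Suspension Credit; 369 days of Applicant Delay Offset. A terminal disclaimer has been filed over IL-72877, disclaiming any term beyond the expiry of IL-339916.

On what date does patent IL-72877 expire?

Natural term of IL-72877:
  Base: filing + 25 years → 17 February 2037.
  Interference Suspension Credit: +148 days → 15 July 2037.
  Applicant Delay Offset: −369 days → 11 July 2036.
Expiry of referenced patent IL-339916:
  Base: filing + 25 years → 28 January 2035.
Terminal disclaimer: IL-72877 expires on the earlier of 11 July 2036 and 28 January 2035.

2035-01-28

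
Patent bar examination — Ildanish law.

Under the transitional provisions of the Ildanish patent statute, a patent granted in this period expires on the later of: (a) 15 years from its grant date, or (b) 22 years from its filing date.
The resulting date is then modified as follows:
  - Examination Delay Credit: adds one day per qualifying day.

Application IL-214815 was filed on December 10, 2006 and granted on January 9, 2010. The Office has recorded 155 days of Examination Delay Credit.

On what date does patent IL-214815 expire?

(a) grant + 15 years → 9 January 2025.
(b) filing + 22 years → 10 December 2028.
Later of the two: 10 December 2028.
Examination Delay Credit: +155 days → 14 May 2029.

May 14, 2029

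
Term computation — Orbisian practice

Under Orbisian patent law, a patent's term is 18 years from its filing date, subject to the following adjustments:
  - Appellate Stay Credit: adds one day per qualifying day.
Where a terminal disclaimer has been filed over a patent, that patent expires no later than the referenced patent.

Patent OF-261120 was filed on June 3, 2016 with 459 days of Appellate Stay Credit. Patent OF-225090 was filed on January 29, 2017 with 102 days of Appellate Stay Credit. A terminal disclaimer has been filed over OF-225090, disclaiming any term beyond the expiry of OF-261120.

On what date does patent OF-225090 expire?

2035-05-11

Natural term of OF-225090:
  Base: filing + 18 years → 29 January 2035.
  Appellate Stay Credit: +102 days → 11 May 2035.
Expiry of referenced patent OF-261120:
  Base: filing + 18 years → 3 June 2034.
  Appellate Stay Credit: +459 days → 5 September 2035.
Terminal disclaimer: OF-225090 expires on the earlier of 11 May 2035 and 5 September 2035.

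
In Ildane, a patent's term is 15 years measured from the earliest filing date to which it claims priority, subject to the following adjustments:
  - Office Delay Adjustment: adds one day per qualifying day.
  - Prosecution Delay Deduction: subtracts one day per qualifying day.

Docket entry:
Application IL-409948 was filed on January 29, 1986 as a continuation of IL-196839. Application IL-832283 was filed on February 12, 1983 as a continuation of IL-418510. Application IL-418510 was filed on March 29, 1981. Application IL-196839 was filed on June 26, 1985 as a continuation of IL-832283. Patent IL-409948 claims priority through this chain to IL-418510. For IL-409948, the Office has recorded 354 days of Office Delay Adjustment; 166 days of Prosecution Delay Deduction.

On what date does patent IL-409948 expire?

October 3, 1996

Earliest priority filing: 29 March 1981.
Base term: 29 March 1981 + 15 years → 29 March 1996.
Office Delay Adjustment: +354 days → 18 March 1997.
Prosecution Delay Deduction: −166 days → 3 October 1996.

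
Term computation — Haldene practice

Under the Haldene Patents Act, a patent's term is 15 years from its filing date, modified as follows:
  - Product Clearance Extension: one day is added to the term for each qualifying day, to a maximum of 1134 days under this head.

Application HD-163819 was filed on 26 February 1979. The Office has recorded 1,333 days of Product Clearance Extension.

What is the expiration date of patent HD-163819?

April 5, 1997

Base term: filing date + 15 years → 26 February 1994.
Product Clearance Extension: 1333 days claimed exceeds the 1134-day cap, so +1134 days → 5 April 1997.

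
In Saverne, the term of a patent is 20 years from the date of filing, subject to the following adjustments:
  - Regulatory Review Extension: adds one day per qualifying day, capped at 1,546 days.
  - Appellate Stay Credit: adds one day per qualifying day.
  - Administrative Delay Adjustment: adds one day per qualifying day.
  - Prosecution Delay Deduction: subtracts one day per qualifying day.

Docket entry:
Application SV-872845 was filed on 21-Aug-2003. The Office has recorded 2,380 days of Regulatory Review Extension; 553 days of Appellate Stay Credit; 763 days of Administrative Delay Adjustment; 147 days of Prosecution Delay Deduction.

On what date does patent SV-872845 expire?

Base term: filing date + 20 years → 21 August 2023.
Regulatory Review Extension: 2380 days claimed exceeds the 1546-day cap, so +1546 days → 14 November 2027.
Appellate Stay Credit: +553 days → 20 May 2029.
Administrative Delay Adjustment: +763 days → 22 June 2031.
Prosecution Delay Deduction: −147 days → 26 January 2031.

January 26, 2031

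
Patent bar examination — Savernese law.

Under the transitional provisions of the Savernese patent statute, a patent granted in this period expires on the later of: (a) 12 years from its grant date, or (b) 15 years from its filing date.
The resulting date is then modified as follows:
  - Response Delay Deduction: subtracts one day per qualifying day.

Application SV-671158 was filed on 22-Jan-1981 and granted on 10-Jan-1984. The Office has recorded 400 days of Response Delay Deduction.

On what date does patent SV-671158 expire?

December 18, 1994

(a) grant + 12 years → 10 January 1996.
(b) filing + 15 years → 22 January 1996.
Later of the two: 22 January 1996.
Response Delay Deduction: −400 days → 18 December 1994.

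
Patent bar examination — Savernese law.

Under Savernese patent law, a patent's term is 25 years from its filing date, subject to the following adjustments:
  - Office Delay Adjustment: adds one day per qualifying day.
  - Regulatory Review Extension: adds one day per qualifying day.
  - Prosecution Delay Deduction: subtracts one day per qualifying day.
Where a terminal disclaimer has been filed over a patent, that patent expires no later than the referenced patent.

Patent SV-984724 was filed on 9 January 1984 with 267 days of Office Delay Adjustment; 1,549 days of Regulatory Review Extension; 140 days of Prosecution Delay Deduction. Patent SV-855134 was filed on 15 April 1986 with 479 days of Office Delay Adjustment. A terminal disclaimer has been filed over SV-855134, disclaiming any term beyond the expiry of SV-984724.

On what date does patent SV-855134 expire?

August 6, 2012

Natural term of SV-855134:
  Base: filing + 25 years → 15 April 2011.
  Office Delay Adjustment: +479 days → 6 August 2012.
Expiry of referenced patent SV-984724:
  Base: filing + 25 years → 9 January 2009.
  Office Delay Adjustment: +267 days → 3 October 2009.
  Regulatory Review Extension: +1549 days → 30 December 2013.
  Prosecution Delay Deduction: −140 days → 12 August 2013.
Terminal disclaimer: SV-855134 expires on the earlier of 6 August 2012 and 12 August 2013.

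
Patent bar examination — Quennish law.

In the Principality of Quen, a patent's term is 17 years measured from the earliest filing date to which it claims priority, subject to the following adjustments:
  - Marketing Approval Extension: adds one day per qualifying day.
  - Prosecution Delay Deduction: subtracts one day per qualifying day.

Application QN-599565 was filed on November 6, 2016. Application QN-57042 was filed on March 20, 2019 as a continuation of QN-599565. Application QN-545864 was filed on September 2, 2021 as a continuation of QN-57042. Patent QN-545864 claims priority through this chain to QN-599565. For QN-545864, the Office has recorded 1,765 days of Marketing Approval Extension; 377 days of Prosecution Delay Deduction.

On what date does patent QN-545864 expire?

2037-08-25

Earliest priority filing: 6 November 2016.
Base term: 6 November 2016 + 17 years → 6 November 2033.
Marketing Approval Extension: +1765 days → 6 September 2038.
Prosecution Delay Deduction: −377 days → 25 August 2037.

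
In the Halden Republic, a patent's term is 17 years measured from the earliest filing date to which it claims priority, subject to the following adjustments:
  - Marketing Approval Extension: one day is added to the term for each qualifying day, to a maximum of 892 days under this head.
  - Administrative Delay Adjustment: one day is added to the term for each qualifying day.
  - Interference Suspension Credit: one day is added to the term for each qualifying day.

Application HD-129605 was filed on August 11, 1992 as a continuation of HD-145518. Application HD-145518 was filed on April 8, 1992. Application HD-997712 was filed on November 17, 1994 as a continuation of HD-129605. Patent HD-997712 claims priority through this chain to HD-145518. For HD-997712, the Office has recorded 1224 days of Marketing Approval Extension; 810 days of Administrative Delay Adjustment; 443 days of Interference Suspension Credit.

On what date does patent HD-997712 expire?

Earliest priority filing: 8 April 1992.
Base term: 8 April 1992 + 17 years → 8 April 2009.
Marketing Approval Extension: 1224 days claimed exceeds the 892-day cap, so +892 days → 17 September 2011.
Administrative Delay Adjustment: +810 days → 5 December 2013.
Interference Suspension Credit: +443 days → 21 February 2015.

February 21, 2015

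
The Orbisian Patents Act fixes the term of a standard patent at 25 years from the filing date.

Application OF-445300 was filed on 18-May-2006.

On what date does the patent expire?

Filing date + 25 years → 18 May 2031.

2031-05-18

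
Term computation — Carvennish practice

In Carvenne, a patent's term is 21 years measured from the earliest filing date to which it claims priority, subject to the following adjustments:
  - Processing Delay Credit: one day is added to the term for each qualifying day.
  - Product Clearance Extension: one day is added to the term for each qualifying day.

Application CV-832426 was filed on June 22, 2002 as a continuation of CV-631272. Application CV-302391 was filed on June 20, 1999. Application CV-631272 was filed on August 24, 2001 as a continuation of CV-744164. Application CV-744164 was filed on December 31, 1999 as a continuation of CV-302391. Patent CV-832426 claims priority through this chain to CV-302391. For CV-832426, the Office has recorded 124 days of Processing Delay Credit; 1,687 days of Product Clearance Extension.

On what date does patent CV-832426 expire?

Earliest priority filing: 20 June 1999.
Base term: 20 June 1999 + 21 years → 20 June 2020.
Processing Delay Credit: +124 days → 22 October 2020.
Product Clearance Extension: +1687 days → 5 June 2025.

June 5, 2025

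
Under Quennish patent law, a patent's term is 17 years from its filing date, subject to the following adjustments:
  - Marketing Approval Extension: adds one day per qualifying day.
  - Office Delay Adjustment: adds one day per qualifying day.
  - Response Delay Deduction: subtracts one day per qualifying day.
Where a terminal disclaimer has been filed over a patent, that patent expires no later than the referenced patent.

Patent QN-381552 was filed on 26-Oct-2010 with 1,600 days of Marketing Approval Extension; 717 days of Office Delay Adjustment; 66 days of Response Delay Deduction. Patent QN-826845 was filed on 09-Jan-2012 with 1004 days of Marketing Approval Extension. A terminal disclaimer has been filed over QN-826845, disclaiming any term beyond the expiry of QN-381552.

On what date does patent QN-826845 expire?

October 10, 2031

Natural term of QN-826845:
  Base: filing + 17 years → 9 January 2029.
  Marketing Approval Extension: +1004 days → 10 October 2031.
Expiry of referenced patent QN-381552:
  Base: filing + 17 years → 26 October 2027.
  Marketing Approval Extension: +1600 days → 13 March 2032.
  Office Delay Adjustment: +717 days → 28 February 2034.
  Response Delay Deduction: −66 days → 24 December 2033.
Terminal disclaimer: QN-826845 expires on the earlier of 10 October 2031 and 24 December 2033.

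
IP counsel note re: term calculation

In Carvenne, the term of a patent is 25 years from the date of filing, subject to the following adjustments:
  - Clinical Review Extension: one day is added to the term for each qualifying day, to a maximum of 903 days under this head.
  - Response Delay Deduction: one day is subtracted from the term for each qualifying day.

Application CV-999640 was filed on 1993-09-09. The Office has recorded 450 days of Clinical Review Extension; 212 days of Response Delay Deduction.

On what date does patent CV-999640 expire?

Base term: filing date + 25 years → 9 September 2018.
Clinical Review Extension: 450 days (within the 903-day cap) → +450 days → 3 December 2019.
Response Delay Deduction: −212 days → 5 May 2019.

May 5, 2019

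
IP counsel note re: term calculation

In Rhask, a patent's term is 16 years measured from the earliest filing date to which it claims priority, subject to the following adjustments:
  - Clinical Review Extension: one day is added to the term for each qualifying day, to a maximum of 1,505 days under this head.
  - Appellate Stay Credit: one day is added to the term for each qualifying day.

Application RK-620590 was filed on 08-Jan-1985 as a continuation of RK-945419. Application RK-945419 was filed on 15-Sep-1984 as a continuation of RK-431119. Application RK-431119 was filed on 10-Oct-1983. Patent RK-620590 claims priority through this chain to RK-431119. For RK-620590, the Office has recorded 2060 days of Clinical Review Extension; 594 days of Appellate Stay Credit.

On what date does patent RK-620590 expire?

Earliest priority filing: 10 October 1983.
Base term: 10 October 1983 + 16 years → 10 October 1999.
Clinical Review Extension: 2060 days claimed exceeds the 1505-day cap, so +1505 days → 23 November 2003.
Appellate Stay Credit: +594 days → 9 July 2005.

July 9, 2005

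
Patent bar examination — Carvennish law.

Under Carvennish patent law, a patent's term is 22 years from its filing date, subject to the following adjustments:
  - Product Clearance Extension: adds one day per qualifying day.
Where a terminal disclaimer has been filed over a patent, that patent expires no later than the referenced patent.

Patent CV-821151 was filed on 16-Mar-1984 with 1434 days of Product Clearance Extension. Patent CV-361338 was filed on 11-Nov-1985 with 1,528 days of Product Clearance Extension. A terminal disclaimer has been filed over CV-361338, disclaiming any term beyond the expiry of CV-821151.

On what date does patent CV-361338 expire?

February 17, 2010

Natural term of CV-361338:
  Base: filing + 22 years → 11 November 2007.
  Product Clearance Extension: +1528 days → 17 January 2012.
Expiry of referenced patent CV-821151:
  Base: filing + 22 years → 16 March 2006.
  Product Clearance Extension: +1434 days → 17 February 2010.
Terminal disclaimer: CV-361338 expires on the earlier of 17 January 2012 and 17 February 2010.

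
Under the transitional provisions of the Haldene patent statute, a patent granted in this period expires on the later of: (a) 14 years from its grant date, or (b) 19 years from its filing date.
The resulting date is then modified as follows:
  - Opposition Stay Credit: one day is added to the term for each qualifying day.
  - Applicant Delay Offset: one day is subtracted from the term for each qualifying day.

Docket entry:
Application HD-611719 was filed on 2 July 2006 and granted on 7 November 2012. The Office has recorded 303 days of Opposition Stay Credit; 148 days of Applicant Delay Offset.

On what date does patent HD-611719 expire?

(a) grant + 14 years → 7 November 2026.
(b) filing + 19 years → 2 July 2025.
Later of the two: 7 November 2026.
Opposition Stay Credit: +303 days → 6 September 2027.
Applicant Delay Offset: −148 days → 11 April 2027.

2027-04-11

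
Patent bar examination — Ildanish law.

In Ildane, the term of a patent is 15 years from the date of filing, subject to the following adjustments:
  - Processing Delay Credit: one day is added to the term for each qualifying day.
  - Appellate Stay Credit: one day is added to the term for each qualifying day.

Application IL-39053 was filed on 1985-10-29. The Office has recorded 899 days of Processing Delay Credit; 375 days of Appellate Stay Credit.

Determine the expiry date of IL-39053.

April 25, 2004

Base term: filing date + 15 years → 29 October 2000.
Processing Delay Credit: +899 days → 16 April 2003.
Appellate Stay Credit: +375 days → 25 April 2004.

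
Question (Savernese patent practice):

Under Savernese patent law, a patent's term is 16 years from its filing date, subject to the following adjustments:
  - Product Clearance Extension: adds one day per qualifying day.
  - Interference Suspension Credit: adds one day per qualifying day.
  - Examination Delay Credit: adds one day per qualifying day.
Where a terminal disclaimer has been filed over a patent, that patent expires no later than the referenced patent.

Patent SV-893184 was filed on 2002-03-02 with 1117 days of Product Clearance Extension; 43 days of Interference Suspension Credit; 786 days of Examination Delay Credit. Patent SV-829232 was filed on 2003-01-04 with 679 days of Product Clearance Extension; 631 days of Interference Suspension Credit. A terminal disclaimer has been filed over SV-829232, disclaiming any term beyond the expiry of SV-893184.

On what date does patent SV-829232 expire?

Natural term of SV-829232:
  Base: filing + 16 years → 4 January 2019.
  Product Clearance Extension: +679 days → 13 November 2020.
  Interference Suspension Credit: +631 days → 6 August 2022.
Expiry of referenced patent SV-893184:
  Base: filing + 16 years → 2 March 2018.
  Product Clearance Extension: +1117 days → 23 March 2021.
  Interference Suspension Credit: +43 days → 5 May 2021.
  Examination Delay Credit: +786 days → 30 June 2023.
Terminal disclaimer: SV-829232 expires on the earlier of 6 August 2022 and 30 June 2023.

2022-08-06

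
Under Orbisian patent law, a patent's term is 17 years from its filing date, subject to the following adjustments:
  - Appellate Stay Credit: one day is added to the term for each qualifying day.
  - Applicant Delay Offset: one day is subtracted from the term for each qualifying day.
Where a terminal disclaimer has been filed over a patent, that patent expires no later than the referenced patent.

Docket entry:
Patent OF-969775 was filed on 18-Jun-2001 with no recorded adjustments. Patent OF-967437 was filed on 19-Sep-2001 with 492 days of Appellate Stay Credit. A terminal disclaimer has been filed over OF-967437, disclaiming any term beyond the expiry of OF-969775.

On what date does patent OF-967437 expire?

June 18, 2018

Natural term of OF-967437:
  Base: filing + 17 years → 19 September 2018.
  Appellate Stay Credit: +492 days → 24 January 2020.
Expiry of referenced patent OF-969775:
  Base: filing + 17 years → 18 June 2018.
Terminal disclaimer: OF-967437 expires on the earlier of 24 January 2020 and 18 June 2018.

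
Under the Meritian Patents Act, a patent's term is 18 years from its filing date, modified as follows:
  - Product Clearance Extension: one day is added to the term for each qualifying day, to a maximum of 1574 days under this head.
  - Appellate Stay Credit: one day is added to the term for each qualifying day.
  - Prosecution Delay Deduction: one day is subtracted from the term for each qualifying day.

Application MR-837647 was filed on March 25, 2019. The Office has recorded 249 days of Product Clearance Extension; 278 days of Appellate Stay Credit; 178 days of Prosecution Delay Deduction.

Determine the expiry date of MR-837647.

Base term: filing date + 18 years → 25 March 2037.
Product Clearance Extension: 249 days (within the 1574-day cap) → +249 days → 29 November 2037.
Appellate Stay Credit: +278 days → 3 September 2038.
Prosecution Delay Deduction: −178 days → 9 March 2038.

2038-03-09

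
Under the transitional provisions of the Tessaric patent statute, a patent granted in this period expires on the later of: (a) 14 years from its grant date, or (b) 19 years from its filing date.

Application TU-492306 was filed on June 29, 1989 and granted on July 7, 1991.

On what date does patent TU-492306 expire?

(a) grant + 14 years → 7 July 2005.
(b) filing + 19 years → 29 June 2008.
Later of the two: 29 June 2008.

2008-06-29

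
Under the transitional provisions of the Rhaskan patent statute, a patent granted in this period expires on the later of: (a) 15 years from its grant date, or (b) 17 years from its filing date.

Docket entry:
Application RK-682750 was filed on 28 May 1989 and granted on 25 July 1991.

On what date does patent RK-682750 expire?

(a) grant + 15 years → 25 July 2006.
(b) filing + 17 years → 28 May 2006.
Later of the two: 25 July 2006.

2006-07-25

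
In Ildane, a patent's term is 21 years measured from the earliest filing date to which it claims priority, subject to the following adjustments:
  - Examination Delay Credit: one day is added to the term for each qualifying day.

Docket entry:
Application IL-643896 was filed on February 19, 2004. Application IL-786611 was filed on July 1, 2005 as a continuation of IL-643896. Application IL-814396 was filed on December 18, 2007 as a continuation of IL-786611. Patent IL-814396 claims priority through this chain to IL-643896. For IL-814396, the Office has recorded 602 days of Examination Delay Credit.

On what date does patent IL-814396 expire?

Earliest priority filing: 19 February 2004.
Base term: 19 February 2004 + 21 years → 19 February 2025.
Examination Delay Credit: +602 days → 14 October 2026.

2026-10-14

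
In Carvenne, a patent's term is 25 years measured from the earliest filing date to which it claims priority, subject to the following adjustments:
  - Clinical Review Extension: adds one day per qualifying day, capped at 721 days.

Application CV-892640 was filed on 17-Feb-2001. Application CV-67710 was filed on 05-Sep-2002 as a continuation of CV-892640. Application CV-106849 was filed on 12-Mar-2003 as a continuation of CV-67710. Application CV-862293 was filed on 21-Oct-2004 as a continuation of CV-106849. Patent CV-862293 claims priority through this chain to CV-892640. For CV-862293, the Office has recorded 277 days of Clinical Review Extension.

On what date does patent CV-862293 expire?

Earliest priority filing: 17 February 2001.
Base term: 17 February 2001 + 25 years → 17 February 2026.
Clinical Review Extension: 277 days (within the 721-day cap) → +277 days → 21 November 2026.

2026-11-21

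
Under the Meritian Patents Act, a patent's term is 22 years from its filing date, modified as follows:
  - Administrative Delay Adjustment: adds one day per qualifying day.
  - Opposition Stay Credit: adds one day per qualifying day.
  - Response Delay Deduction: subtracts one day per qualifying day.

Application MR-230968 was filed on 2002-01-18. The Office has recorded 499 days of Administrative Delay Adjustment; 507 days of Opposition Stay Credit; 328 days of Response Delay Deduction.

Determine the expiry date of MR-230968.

2025-11-26

Base term: filing date + 22 years → 18 January 2024.
Administrative Delay Adjustment: +499 days → 31 May 2025.
Opposition Stay Credit: +507 days → 20 October 2026.
Response Delay Deduction: −328 days → 26 November 2025.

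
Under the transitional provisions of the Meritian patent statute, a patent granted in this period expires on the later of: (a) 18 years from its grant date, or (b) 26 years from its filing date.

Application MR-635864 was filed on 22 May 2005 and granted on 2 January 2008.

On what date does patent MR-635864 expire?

May 22, 2031

(a) grant + 18 years → 2 January 2026.
(b) filing + 26 years → 22 May 2031.
Later of the two: 22 May 2031.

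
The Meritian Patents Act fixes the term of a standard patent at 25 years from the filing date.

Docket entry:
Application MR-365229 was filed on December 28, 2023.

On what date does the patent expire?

December 28, 2048

Filing date + 25 years → 28 December 2048.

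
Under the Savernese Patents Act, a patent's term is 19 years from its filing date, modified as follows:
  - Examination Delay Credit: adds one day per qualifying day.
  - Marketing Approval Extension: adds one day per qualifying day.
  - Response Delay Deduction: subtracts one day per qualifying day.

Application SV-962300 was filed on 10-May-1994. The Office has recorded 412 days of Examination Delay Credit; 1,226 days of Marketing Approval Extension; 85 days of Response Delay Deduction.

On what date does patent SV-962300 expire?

2017-08-10

Base term: filing date + 19 years → 10 May 2013.
Examination Delay Credit: +412 days → 26 June 2014.
Marketing Approval Extension: +1226 days → 3 November 2017.
Response Delay Deduction: −85 days → 10 August 2017.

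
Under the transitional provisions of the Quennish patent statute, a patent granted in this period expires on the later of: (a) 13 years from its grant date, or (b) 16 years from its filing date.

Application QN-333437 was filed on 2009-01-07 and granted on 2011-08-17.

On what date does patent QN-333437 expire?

2025-01-07

(a) grant + 13 years → 17 August 2024.
(b) filing + 16 years → 7 January 2025.
Later of the two: 7 January 2025.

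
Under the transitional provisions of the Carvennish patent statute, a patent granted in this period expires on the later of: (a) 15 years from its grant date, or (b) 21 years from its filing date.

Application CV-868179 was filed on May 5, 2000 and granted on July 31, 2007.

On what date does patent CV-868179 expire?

July 31, 2022

(a) grant + 15 years → 31 July 2022.
(b) filing + 21 years → 5 May 2021.
Later of the two: 31 July 2022.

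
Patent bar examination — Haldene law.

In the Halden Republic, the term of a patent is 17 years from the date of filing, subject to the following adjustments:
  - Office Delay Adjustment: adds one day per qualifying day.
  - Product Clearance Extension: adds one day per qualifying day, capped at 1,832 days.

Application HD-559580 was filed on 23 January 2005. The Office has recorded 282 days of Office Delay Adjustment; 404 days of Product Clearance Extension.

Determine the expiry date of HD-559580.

December 10, 2023

Base term: filing date + 17 years → 23 January 2022.
Office Delay Adjustment: +282 days → 1 November 2022.
Product Clearance Extension: 404 days (within the 1832-day cap) → +404 days → 10 December 2023.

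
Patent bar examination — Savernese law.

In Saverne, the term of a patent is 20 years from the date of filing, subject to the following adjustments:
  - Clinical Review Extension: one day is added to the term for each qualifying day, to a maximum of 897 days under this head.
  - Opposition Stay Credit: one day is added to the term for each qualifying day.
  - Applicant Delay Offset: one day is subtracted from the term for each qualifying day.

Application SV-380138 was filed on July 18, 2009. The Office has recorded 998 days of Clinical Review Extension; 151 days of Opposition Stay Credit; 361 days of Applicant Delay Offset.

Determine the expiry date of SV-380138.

Base term: filing date + 20 years → 18 July 2029.
Clinical Review Extension: 998 days claimed exceeds the 897-day cap, so +897 days → 1 January 2032.
Opposition Stay Credit: +151 days → 31 May 2032.
Applicant Delay Offset: −361 days → 5 June 2031.

2031-06-05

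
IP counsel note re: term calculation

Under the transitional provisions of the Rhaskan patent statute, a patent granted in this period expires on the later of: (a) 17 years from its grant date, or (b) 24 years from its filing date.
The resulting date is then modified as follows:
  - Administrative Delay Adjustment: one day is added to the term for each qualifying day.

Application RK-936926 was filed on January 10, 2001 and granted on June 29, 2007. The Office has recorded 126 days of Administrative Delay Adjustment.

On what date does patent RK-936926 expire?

(a) grant + 17 years → 29 June 2024.
(b) filing + 24 years → 10 January 2025.
Later of the two: 10 January 2025.
Administrative Delay Adjustment: +126 days → 16 May 2025.

2025-05-16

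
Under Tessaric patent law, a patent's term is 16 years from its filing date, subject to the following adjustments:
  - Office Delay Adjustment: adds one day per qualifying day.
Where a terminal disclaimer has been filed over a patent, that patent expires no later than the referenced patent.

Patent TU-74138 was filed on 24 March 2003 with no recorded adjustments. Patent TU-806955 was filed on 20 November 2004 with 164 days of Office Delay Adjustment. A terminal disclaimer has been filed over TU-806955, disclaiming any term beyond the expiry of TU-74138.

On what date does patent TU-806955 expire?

March 24, 2019

Natural term of TU-806955:
  Base: filing + 16 years → 20 November 2020.
  Office Delay Adjustment: +164 days → 3 May 2021.
Expiry of referenced patent TU-74138:
  Base: filing + 16 years → 24 March 2019.
Terminal disclaimer: TU-806955 expires on the earlier of 3 May 2021 and 24 March 2019.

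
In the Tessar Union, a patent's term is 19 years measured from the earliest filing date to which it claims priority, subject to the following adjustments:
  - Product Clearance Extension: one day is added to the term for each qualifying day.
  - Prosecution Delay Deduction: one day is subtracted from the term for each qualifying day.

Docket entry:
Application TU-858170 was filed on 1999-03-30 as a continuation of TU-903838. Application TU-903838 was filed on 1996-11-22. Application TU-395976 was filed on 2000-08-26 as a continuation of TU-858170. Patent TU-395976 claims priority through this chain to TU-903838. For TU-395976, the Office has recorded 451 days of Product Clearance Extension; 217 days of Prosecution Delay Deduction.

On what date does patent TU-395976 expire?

July 13, 2016

Earliest priority filing: 22 November 1996.
Base term: 22 November 1996 + 19 years → 22 November 2015.
Product Clearance Extension: +451 days → 15 February 2017.
Prosecution Delay Deduction: −217 days → 13 July 2016.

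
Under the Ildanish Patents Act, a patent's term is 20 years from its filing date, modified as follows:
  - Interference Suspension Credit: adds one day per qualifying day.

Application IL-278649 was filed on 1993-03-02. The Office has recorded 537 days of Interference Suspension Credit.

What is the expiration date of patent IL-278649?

August 21, 2014

Base term: filing date + 20 years → 2 March 2013.
Interference Suspension Credit: +537 days → 21 August 2014.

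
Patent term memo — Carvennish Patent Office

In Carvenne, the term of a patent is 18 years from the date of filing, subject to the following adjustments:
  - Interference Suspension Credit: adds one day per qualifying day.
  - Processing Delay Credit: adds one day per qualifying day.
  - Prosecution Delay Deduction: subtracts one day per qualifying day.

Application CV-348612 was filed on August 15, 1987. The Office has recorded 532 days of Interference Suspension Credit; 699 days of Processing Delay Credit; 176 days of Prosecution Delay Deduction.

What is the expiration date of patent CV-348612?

July 5, 2008

Base term: filing date + 18 years → 15 August 2005.
Interference Suspension Credit: +532 days → 29 January 2007.
Processing Delay Credit: +699 days → 28 December 2008.
Prosecution Delay Deduction: −176 days → 5 July 2008.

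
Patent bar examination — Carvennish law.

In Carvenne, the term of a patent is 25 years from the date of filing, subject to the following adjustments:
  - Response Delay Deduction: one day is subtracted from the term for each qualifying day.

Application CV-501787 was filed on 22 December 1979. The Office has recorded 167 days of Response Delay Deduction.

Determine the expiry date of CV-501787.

Base term: filing date + 25 years → 22 December 2004.
Response Delay Deduction: −167 days → 8 July 2004.

2004-07-08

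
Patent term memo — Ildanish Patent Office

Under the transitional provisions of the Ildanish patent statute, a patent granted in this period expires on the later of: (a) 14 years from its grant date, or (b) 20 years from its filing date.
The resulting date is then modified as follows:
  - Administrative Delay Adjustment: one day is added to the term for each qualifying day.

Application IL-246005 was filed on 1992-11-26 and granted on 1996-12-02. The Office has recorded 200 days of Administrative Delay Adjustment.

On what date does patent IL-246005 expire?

(a) grant + 14 years → 2 December 2010.
(b) filing + 20 years → 26 November 2012.
Later of the two: 26 November 2012.
Administrative Delay Adjustment: +200 days → 14 June 2013.

June 14, 2013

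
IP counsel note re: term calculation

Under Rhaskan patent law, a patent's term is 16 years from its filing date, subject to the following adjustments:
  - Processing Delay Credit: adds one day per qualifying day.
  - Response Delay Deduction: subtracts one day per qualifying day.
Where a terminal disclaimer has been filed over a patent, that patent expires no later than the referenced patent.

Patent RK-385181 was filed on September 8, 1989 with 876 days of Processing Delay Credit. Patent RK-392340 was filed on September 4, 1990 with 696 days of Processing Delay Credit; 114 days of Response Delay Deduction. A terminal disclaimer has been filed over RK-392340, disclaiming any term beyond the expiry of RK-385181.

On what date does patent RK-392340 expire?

2008-02-01

Natural term of RK-392340:
  Base: filing + 16 years → 4 September 2006.
  Processing Delay Credit: +696 days → 31 July 2008.
  Response Delay Deduction: −114 days → 8 April 2008.
Expiry of referenced patent RK-385181:
  Base: filing + 16 years → 8 September 2005.
  Processing Delay Credit: +876 days → 1 February 2008.
Terminal disclaimer: RK-392340 expires on the earlier of 8 April 2008 and 1 February 2008.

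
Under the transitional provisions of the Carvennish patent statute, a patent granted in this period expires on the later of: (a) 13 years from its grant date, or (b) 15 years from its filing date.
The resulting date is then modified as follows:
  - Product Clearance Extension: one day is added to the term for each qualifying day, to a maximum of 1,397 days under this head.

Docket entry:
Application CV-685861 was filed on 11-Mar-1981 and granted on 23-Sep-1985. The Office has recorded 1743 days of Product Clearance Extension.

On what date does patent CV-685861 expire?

July 21, 2002

(a) grant + 13 years → 23 September 1998.
(b) filing + 15 years → 11 March 1996.
Later of the two: 23 September 1998.
Product Clearance Extension: 1743 days claimed exceeds the 1397-day cap, so +1397 days → 21 July 2002.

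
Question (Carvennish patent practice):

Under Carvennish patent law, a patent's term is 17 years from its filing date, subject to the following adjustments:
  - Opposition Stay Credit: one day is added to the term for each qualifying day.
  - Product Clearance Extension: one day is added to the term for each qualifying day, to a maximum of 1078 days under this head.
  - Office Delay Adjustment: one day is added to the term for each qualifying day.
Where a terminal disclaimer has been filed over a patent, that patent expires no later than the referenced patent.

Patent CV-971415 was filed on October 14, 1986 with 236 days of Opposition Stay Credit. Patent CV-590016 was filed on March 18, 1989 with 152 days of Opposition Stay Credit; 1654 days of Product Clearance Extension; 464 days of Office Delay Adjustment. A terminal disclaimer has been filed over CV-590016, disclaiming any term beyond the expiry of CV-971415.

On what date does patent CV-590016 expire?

June 6, 2004

Natural term of CV-590016:
  Base: filing + 17 years → 18 March 2006.
  Opposition Stay Credit: +152 days → 17 August 2006.
  Product Clearance Extension: 1654 days claimed exceeds the 1078-day cap, so +1078 days → 30 July 2009.
  Office Delay Adjustment: +464 days → 6 November 2010.
Expiry of referenced patent CV-971415:
  Base: filing + 17 years → 14 October 2003.
  Opposition Stay Credit: +236 days → 6 June 2004.
Terminal disclaimer: CV-590016 expires on the earlier of 6 November 2010 and 6 June 2004.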